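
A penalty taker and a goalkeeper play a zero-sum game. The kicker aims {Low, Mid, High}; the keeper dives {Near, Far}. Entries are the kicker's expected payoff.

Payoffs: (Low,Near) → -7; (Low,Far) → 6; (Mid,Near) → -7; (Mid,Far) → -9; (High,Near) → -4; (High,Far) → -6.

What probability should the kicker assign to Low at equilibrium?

2/15

Row minima: Low → -7, Mid → -9, High → -6; maximin = -6.
Column maxima: Near → -4, Far → 6; minimax = -4.
-6 ≠ -4, so there is no saddle point; optimal play is mixed.
Mid is strictly dominated by High, so the kicker never plays it.
On the remaining 2×2 (Low, High vs Near, Far):
Let the kicker play Low with probability p. Expected payoff against Near: (-7)p + (-4)(1−p) = −3p − 4; against Far: 6p + (-6)(1−p) = 12p − 6.
Setting these equal: −3p − 4 = 12p − 6 ⇒ −15p = -2 ⇒ p = 2/15, and the value is (-3)·(2/15) − 4 = -22/5.
For the keeper: with q = P(Near), equating Low's and High's payoffs gives −13q + 6 = 2q − 6 ⇒ q = 4/5.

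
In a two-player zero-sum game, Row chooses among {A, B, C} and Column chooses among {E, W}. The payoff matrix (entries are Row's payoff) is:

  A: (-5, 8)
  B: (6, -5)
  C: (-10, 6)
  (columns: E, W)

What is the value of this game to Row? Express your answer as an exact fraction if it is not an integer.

Row minima: A → -5, B → -5, C → -10; maximin = -5.
Column maxima: E → 6, W → 8; minimax = 6.
-5 ≠ 6, so there is no saddle point; optimal play is mixed.
C is strictly dominated by A, so Row never plays it.
On the remaining 2×2 (A, B vs E, W):
Let Row play A with probability p. Expected payoff against E: (-5)p + 6(1−p) = −11p + 6; against W: 8p + (-5)(1−p) = 13p − 5.
Setting these equal: −11p + 6 = 13p − 5 ⇒ −24p = -11 ⇒ p = 11/24, and the value is (-11)·(11/24) + 6 = 23/24.
For Column: with q = P(E), equating A's and B's payoffs gives −13q + 8 = 11q − 5 ⇒ q = 13/24.

23/24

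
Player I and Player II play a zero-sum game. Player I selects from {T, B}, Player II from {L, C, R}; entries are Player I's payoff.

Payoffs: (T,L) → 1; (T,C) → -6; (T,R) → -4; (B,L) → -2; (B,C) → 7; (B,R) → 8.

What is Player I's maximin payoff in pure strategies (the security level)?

Row minima: T → -6, B → -2.
The best of these is -2.

-2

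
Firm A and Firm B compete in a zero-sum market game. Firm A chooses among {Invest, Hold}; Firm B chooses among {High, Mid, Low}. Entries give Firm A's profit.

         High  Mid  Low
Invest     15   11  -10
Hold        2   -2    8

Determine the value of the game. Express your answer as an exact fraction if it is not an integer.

Row minima: Invest → -10, Hold → -2; maximin = -2.
Column maxima: High → 15, Mid → 11, Low → 8; minimax = 8.
-2 ≠ 8, so there is no saddle point; optimal play is mixed.
High is strictly dominated by Mid (it gives Firm A strictly more in every row), so Firm B never plays it.
On the remaining 2×2 (Invest, Hold vs Mid, Low):
Let Firm A play Invest with probability p. Expected payoff against Mid: 11p + (-2)(1−p) = 13p − 2; against Low: (-10)p + 8(1−p) = −18p + 8.
Setting these equal: 13p − 2 = −18p + 8 ⇒ 31p = 10 ⇒ p = 10/31, and the value is (13)·(10/31) − 2 = 68/31.
For Firm B: with q = P(Mid), equating Invest's and Hold's payoffs gives 21q − 10 = −10q + 8 ⇒ q = 18/31.

68/31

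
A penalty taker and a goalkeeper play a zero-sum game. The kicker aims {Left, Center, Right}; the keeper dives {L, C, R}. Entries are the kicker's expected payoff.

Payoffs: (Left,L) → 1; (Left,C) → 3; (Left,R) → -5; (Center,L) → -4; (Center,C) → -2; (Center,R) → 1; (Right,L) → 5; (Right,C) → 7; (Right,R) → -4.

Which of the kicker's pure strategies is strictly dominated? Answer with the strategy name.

Right gives a strictly higher payoff than Left against every column: 5 > 1, 7 > 3, -4 > -5.
So Left is strictly dominated and the kicker never plays it.

Left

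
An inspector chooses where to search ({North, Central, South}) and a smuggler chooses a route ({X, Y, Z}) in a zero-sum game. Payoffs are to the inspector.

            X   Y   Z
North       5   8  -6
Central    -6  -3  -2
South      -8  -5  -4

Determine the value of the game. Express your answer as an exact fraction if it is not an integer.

-46/15

Row minima: North → -6, Central → -6, South → -8; maximin = -6.
Column maxima: X → 5, Y → 8, Z → -2; minimax = -2.
-6 ≠ -2, so there is no saddle point; optimal play is mixed.
South is strictly dominated by Central, so the inspector never plays it.
Y is strictly dominated by X (it gives the inspector strictly more in every row), so the smuggler never plays it.
On the remaining 2×2 (North, Central vs X, Z):
Let the inspector play North with probability p. Expected payoff against X: 5p + (-6)(1−p) = 11p − 6; against Z: (-6)p + (-2)(1−p) = −4p − 2.
Setting these equal: 11p − 6 = −4p − 2 ⇒ 15p = 4 ⇒ p = 4/15, and the value is (11)·(4/15) − 6 = -46/15.
For the smuggler: with q = P(X), equating North's and Central's payoffs gives 11q − 6 = −4q − 2 ⇒ q = 4/15.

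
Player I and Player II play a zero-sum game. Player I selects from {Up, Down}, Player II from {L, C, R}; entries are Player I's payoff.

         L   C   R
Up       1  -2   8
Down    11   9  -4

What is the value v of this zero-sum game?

64/23

Row minima: Up → -2, Down → -4; maximin = -2.
Column maxima: L → 11, C → 9, R → 8; minimax = 8.
-2 ≠ 8, so there is no saddle point; optimal play is mixed.
L is strictly dominated by C (it gives Player I strictly more in every row), so Player II never plays it.
On the remaining 2×2 (Up, Down vs C, R):
Let Player I play Up with probability p. Expected payoff against C: (-2)p + 9(1−p) = −11p + 9; against R: 8p + (-4)(1−p) = 12p − 4.
Setting these equal: −11p + 9 = 12p − 4 ⇒ −23p = -13 ⇒ p = 13/23, and the value is (-11)·(13/23) + 9 = 64/23.
For Player II: with q = P(C), equating Up's and Down's payoffs gives −10q + 8 = 13q − 4 ⇒ q = 12/23.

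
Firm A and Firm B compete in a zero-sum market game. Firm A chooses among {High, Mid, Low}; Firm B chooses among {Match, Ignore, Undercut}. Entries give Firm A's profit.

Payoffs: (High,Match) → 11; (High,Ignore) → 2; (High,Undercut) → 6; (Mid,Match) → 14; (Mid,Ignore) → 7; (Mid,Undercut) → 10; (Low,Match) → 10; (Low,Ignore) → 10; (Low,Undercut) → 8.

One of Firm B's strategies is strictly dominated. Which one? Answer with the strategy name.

Match

Undercut holds Firm A's payoff strictly below Match in every row: 6 < 11, 10 < 14, 8 < 10.
So Match is strictly dominated for Firm B.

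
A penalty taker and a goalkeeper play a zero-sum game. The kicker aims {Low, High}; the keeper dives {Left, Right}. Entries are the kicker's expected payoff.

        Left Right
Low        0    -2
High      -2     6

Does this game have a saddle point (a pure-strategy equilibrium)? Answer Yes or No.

No

Row minima: Low → -2, High → -2; maximin = -2.
Column maxima: Left → 0, Right → 6; minimax = 0.
-2 ≠ 0, so no pure-strategy equilibrium exists.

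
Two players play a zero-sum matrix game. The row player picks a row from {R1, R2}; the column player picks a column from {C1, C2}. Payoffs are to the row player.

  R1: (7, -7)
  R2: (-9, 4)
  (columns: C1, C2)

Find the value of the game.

Row minima: R1 → -7, R2 → -9; maximin = -7.
Column maxima: C1 → 7, C2 → 4; minimax = 4.
-7 ≠ 4, so there is no saddle point; optimal play is mixed.
Let the row player play R1 with probability p. Expected payoff against C1: 7p + (-9)(1−p) = 16p − 9; against C2: (-7)p + 4(1−p) = −11p + 4.
Setting these equal: 16p − 9 = −11p + 4 ⇒ 27p = 13 ⇒ p = 13/27, and the value is (16)·(13/27) − 9 = -35/27.
For the column player: with q = P(C1), equating R1's and R2's payoffs gives 14q − 7 = −13q + 4 ⇒ q = 11/27.

-35/27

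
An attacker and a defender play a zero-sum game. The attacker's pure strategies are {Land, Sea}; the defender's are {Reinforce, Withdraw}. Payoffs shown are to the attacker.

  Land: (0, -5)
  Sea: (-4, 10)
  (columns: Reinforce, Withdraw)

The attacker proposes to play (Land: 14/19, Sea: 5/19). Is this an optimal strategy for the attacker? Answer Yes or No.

Yes

Against Reinforce this mix gives (14/19)·0 + (5/19)·(-4) = -20/19.
Against Withdraw this mix gives (14/19)·(-5) + (5/19)·10 = -20/19.
All of the defender's active replies (Reinforce, Withdraw) yield -20/19, and no column does worse for the attacker. The mix makes the defender indifferent and guarantees -20/19, so it is optimal.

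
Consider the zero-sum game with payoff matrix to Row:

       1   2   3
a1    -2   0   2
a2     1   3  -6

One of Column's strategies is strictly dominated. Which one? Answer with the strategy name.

2

1 holds Row's payoff strictly below 2 in every row: -2 < 0, 1 < 3.
So 2 is strictly dominated for Column.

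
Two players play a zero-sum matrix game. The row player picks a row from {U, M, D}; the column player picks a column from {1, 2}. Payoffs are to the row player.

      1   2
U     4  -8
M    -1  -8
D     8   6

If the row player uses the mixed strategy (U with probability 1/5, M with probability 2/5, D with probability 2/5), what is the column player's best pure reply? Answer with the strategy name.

2

If the column player plays 1, the row player's expected payoff is (1/5)·4 + (2/5)·(-1) + (2/5)·8 = 18/5.
If the column player plays 2, the row player's expected payoff is (1/5)·(-8) + (2/5)·(-8) + (2/5)·6 = -12/5.
The column player minimizes the row player's payoff; the smallest is -12/5, so the best response is 2.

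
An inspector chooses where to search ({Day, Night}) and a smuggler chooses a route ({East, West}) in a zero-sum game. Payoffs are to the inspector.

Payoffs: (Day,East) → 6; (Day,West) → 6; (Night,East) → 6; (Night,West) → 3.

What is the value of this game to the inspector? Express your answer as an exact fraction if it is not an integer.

Row minima: Day → 6, Night → 3; maximin = 6.
Column maxima: East → 6, West → 6; minimax = 6.
Since maximin = minimax = 6, there is a saddle point and the value is 6.

6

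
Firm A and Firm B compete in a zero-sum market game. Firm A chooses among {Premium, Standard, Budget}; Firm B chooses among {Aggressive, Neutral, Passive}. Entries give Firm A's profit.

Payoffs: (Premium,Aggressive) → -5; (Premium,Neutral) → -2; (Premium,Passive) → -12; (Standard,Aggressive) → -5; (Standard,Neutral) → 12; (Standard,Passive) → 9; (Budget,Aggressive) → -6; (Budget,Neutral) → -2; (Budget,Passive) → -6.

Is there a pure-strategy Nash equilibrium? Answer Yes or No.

Yes

Row minima: Premium → -12, Standard → -5, Budget → -6; maximin = -5.
Column maxima: Aggressive → -5, Neutral → 12, Passive → 9; minimax = -5.
maximin = minimax = -5, so a saddle point exists.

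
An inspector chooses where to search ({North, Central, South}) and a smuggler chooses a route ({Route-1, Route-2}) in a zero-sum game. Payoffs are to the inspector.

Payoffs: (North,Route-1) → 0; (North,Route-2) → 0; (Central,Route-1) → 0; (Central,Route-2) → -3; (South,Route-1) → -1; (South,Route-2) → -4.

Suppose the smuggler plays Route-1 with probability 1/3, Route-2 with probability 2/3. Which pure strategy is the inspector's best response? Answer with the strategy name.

North

Expected payoff of North: (1/3)·0 + (2/3)·0 = 0.
Expected payoff of Central: (1/3)·0 + (2/3)·(-3) = -2.
Expected payoff of South: (1/3)·(-1) + (2/3)·(-4) = -3.
The largest is 0, so the inspector's best response is North.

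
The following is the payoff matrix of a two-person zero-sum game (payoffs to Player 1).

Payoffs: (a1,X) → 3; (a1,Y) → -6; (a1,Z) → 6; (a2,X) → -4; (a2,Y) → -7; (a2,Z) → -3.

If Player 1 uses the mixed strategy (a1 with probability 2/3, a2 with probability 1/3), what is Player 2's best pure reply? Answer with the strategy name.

Y

If Player 2 plays X, Player 1's expected payoff is (2/3)·3 + (1/3)·(-4) = 2/3.
If Player 2 plays Y, Player 1's expected payoff is (2/3)·(-6) + (1/3)·(-7) = -19/3.
If Player 2 plays Z, Player 1's expected payoff is (2/3)·6 + (1/3)·(-3) = 3.
Player 2 minimizes Player 1's payoff; the smallest is -19/3, so the best response is Y.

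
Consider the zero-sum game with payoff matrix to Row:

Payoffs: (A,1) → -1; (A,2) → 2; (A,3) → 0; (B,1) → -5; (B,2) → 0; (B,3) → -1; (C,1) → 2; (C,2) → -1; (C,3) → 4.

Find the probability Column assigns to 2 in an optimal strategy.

Row minima: A → -1, B → -5, C → -1; maximin = -1.
Column maxima: 1 → 2, 2 → 2, 3 → 4; minimax = 2.
-1 ≠ 2, so there is no saddle point; optimal play is mixed.
B is strictly dominated by A, so Row never plays it.
3 is strictly dominated by 1 (it gives Row strictly more in every row), so Column never plays it.
On the remaining 2×2 (A, C vs 1, 2):
Let Row play A with probability p. Expected payoff against 1: (-1)p + 2(1−p) = −3p + 2; against 2: 2p + (-1)(1−p) = 3p − 1.
Setting these equal: −3p + 2 = 3p − 1 ⇒ −6p = -3 ⇒ p = 1/2, and the value is (-3)·(1/2) + 2 = 1/2.
For Column: with q = P(1), equating A's and C's payoffs gives −3q + 2 = 3q − 1 ⇒ q = 1/2.

1/2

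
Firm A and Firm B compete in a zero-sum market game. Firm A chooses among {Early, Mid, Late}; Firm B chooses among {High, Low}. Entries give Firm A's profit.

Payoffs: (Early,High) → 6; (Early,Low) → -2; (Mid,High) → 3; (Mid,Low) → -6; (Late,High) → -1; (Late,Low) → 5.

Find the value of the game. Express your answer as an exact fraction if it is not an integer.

2

Row minima: Early → -2, Mid → -6, Late → -1; maximin = -1.
Column maxima: High → 6, Low → 5; minimax = 5.
-1 ≠ 5, so there is no saddle point; optimal play is mixed.
Mid is strictly dominated by Early, so Firm A never plays it.
On the remaining 2×2 (Early, Late vs High, Low):
Let Firm A play Early with probability p. Expected payoff against High: 6p + (-1)(1−p) = 7p − 1; against Low: (-2)p + 5(1−p) = −7p + 5.
Setting these equal: 7p − 1 = −7p + 5 ⇒ 14p = 6 ⇒ p = 3/7, and the value is (7)·(3/7) − 1 = 2.
For Firm B: with q = P(High), equating Early's and Late's payoffs gives 8q − 2 = −6q + 5 ⇒ q = 1/2.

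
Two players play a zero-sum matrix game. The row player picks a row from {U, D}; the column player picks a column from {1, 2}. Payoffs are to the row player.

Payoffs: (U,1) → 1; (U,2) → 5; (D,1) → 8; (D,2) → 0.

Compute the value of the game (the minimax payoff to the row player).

Row minima: U → 1, D → 0; maximin = 1.
Column maxima: 1 → 8, 2 → 5; minimax = 5.
1 ≠ 5, so there is no saddle point; optimal play is mixed.
Let the row player play U with probability p. Expected payoff against 1: 1p + 8(1−p) = −7p + 8; against 2: 5p + 0(1−p) = 5p.
Setting these equal: −7p + 8 = 5p ⇒ −12p = -8 ⇒ p = 2/3, and the value is (-7)·(2/3) + 8 = 10/3.
For the column player: with q = P(1), equating U's and D's payoffs gives −4q + 5 = 8q ⇒ q = 5/12.

10/3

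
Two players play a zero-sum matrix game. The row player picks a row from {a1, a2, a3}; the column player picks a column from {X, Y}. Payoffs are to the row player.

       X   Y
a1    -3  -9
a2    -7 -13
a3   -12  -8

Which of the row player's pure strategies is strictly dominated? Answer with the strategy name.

a2

a1 gives a strictly higher payoff than a2 against every column: -3 > -7, -9 > -13.
So a2 is strictly dominated and the row player never plays it.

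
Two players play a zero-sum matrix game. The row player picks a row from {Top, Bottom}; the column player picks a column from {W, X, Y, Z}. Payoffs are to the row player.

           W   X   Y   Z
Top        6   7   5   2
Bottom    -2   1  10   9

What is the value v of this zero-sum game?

58/15

Row minima: Top → 2, Bottom → -2; maximin = 2.
Column maxima: W → 6, X → 7, Y → 10, Z → 9; minimax = 6.
2 ≠ 6, so there is no saddle point; optimal play is mixed.
X is strictly dominated by W (it gives the row player strictly more in every row), so the column player never plays it.
Y is strictly dominated by Z (it gives the row player strictly more in every row), so the column player never plays it.
On the remaining 2×2 (Top, Bottom vs W, Z):
Let the row player play Top with probability p. Expected payoff against W: 6p + (-2)(1−p) = 8p − 2; against Z: 2p + 9(1−p) = −7p + 9.
Setting these equal: 8p − 2 = −7p + 9 ⇒ 15p = 11 ⇒ p = 11/15, and the value is (8)·(11/15) − 2 = 58/15.
For the column player: with q = P(W), equating Top's and Bottom's payoffs gives 4q + 2 = −11q + 9 ⇒ q = 7/15.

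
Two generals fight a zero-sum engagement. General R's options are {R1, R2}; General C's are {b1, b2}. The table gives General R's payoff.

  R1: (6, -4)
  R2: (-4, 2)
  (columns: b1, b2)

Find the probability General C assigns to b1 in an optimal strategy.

Row minima: R1 → -4, R2 → -4; maximin = -4.
Column maxima: b1 → 6, b2 → 2; minimax = 2.
-4 ≠ 2, so there is no saddle point; optimal play is mixed.
Let General R play R1 with probability p. Expected payoff against b1: 6p + (-4)(1−p) = 10p − 4; against b2: (-4)p + 2(1−p) = −6p + 2.
Setting these equal: 10p − 4 = −6p + 2 ⇒ 16p = 6 ⇒ p = 3/8, and the value is (10)·(3/8) − 4 = -1/4.
For General C: with q = P(b1), equating R1's and R2's payoffs gives 10q − 4 = −6q + 2 ⇒ q = 3/8.

3/8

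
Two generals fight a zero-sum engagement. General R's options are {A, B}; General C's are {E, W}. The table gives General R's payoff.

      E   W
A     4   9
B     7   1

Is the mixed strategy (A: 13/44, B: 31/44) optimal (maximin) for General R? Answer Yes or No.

No

Against E this mix gives (13/44)·4 + (31/44)·7 = 269/44.
Against W this mix gives (13/44)·9 + (31/44)·1 = 37/11.
General C will play W, holding General R to 37/11. Shifting weight toward the row that does better against W would raise this floor (the equalizing mix achieves 59/11 against both W and E), so the proposed strategy is not optimal.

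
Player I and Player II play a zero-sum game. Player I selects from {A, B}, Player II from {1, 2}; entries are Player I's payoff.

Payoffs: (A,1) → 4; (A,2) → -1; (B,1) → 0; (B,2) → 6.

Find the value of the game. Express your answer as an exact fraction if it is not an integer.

24/11

Row minima: A → -1, B → 0; maximin = 0.
Column maxima: 1 → 4, 2 → 6; minimax = 4.
0 ≠ 4, so there is no saddle point; optimal play is mixed.
Let Player I play A with probability p. Expected payoff against 1: 4p + 0(1−p) = 4p; against 2: (-1)p + 6(1−p) = −7p + 6.
Setting these equal: 4p = −7p + 6 ⇒ 11p = 6 ⇒ p = 6/11, and the value is (4)·(6/11) = 24/11.
For Player II: with q = P(1), equating A's and B's payoffs gives 5q − 1 = −6q + 6 ⇒ q = 7/11.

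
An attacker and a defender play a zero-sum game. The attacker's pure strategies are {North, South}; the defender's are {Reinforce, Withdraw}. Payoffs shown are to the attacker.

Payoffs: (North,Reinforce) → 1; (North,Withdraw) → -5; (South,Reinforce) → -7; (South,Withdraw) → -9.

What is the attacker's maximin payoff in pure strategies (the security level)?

-5

Row minima: North → -5, South → -9.
The best of these is -5.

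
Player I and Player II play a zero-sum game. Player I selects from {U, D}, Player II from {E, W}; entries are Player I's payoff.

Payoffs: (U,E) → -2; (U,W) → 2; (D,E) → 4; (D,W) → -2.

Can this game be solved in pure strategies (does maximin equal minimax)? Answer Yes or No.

Row minima: U → -2, D → -2; maximin = -2.
Column maxima: E → 4, W → 2; minimax = 2.
-2 ≠ 2, so no pure-strategy equilibrium exists.

No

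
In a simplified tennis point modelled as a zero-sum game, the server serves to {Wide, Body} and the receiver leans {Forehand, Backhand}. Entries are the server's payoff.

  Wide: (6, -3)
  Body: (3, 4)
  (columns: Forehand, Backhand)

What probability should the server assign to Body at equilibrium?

9/10

Row minima: Wide → -3, Body → 3; maximin = 3.
Column maxima: Forehand → 6, Backhand → 4; minimax = 4.
3 ≠ 4, so there is no saddle point; optimal play is mixed.
Let the server play Wide with probability p. Expected payoff against Forehand: 6p + 3(1−p) = 3p + 3; against Backhand: (-3)p + 4(1−p) = −7p + 4.
Setting these equal: 3p + 3 = −7p + 4 ⇒ 10p = 1 ⇒ p = 1/10, and the value is (3)·(1/10) + 3 = 33/10.
For the receiver: with q = P(Forehand), equating Wide's and Body's payoffs gives 9q − 3 = −q + 4 ⇒ q = 7/10.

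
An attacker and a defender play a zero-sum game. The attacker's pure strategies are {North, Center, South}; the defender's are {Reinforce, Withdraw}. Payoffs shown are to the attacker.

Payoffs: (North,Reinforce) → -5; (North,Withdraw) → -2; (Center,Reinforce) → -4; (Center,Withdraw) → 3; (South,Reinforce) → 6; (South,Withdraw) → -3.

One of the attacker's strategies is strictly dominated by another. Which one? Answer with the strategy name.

North

Center gives a strictly higher payoff than North against every column: -4 > -5, 3 > -2.
So North is strictly dominated and the attacker never plays it.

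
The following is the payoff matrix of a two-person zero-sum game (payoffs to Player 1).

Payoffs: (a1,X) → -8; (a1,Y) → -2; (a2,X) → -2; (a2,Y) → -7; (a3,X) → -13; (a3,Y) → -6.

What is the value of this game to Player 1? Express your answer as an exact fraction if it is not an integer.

Row minima: a1 → -8, a2 → -7, a3 → -13; maximin = -7.
Column maxima: X → -2, Y → -2; minimax = -2.
-7 ≠ -2, so there is no saddle point; optimal play is mixed.
a3 is strictly dominated by a1, so Player 1 never plays it.
On the remaining 2×2 (a1, a2 vs X, Y):
Let Player 1 play a1 with probability p. Expected payoff against X: (-8)p + (-2)(1−p) = −6p − 2; against Y: (-2)p + (-7)(1−p) = 5p − 7.
Setting these equal: −6p − 2 = 5p − 7 ⇒ −11p = -5 ⇒ p = 5/11, and the value is (-6)·(5/11) − 2 = -52/11.
For Player 2: with q = P(X), equating a1's and a2's payoffs gives −6q − 2 = 5q − 7 ⇒ q = 5/11.

-52/11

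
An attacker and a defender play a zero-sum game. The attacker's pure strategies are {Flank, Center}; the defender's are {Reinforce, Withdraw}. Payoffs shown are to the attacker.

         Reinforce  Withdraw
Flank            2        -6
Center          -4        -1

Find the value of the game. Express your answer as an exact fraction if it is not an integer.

-26/11

Row minima: Flank → -6, Center → -4; maximin = -4.
Column maxima: Reinforce → 2, Withdraw → -1; minimax = -1.
-4 ≠ -1, so there is no saddle point; optimal play is mixed.
Let the attacker play Flank with probability p. Expected payoff against Reinforce: 2p + (-4)(1−p) = 6p − 4; against Withdraw: (-6)p + (-1)(1−p) = −5p − 1.
Setting these equal: 6p − 4 = −5p − 1 ⇒ 11p = 3 ⇒ p = 3/11, and the value is (6)·(3/11) − 4 = -26/11.
For the defender: with q = P(Reinforce), equating Flank's and Center's payoffs gives 8q − 6 = −3q − 1 ⇒ q = 5/11.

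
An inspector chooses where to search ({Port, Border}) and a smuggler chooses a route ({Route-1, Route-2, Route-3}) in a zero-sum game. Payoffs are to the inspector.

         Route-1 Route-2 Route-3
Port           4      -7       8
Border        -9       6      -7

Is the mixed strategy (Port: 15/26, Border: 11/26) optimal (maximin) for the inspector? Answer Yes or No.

Yes

Against Route-1 this mix gives (15/26)·4 + (11/26)·(-9) = -3/2.
Against Route-2 this mix gives (15/26)·(-7) + (11/26)·6 = -3/2.
Against Route-3 this mix gives (15/26)·8 + (11/26)·(-7) = 43/26.
All of the smuggler's active replies (Route-1, Route-2) yield -3/2, and no column does worse for the inspector. The mix makes the smuggler indifferent and guarantees -3/2, so it is optimal.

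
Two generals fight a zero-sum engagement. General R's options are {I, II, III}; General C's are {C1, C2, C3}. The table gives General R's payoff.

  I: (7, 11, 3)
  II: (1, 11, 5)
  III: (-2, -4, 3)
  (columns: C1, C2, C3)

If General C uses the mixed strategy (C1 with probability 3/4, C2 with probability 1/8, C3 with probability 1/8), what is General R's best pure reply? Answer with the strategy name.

Expected payoff of I: (3/4)·7 + (1/8)·11 + (1/8)·3 = 7.
Expected payoff of II: (3/4)·1 + (1/8)·11 + (1/8)·5 = 11/4.
Expected payoff of III: (3/4)·(-2) + (1/8)·(-4) + (1/8)·3 = -13/8.
The largest is 7, so General R's best response is I.

I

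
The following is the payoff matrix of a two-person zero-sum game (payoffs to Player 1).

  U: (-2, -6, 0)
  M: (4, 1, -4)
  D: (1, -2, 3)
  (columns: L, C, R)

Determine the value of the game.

-1/2

Row minima: U → -6, M → -4, D → -2; maximin = -2.
Column maxima: L → 4, C → 1, R → 3; minimax = 1.
-2 ≠ 1, so there is no saddle point; optimal play is mixed.
U is strictly dominated by D, so Player 1 never plays it.
L is strictly dominated by C (it gives Player 1 strictly more in every row), so Player 2 never plays it.
On the remaining 2×2 (M, D vs C, R):
Let Player 1 play M with probability p. Expected payoff against C: 1p + (-2)(1−p) = 3p − 2; against R: (-4)p + 3(1−p) = −7p + 3.
Setting these equal: 3p − 2 = −7p + 3 ⇒ 10p = 5 ⇒ p = 1/2, and the value is (3)·(1/2) − 2 = -1/2.
For Player 2: with q = P(C), equating M's and D's payoffs gives 5q − 4 = −5q + 3 ⇒ q = 7/10.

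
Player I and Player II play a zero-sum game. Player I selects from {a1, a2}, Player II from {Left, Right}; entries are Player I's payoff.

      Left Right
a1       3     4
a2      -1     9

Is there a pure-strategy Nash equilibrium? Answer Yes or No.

Row minima: a1 → 3, a2 → -1; maximin = 3.
Column maxima: Left → 3, Right → 9; minimax = 3.
maximin = minimax = 3, so a saddle point exists.

Yes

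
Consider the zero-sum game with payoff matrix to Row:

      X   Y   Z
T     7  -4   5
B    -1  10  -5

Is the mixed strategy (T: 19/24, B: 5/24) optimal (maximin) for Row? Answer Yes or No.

Against X this mix gives (19/24)·7 + (5/24)·(-1) = 16/3.
Against Y this mix gives (19/24)·(-4) + (5/24)·10 = -13/12.
Against Z this mix gives (19/24)·5 + (5/24)·(-5) = 35/12.
Column will play Y, holding Row to -13/12. Shifting weight toward the row that does better against Y would raise this floor (the equalizing mix achieves 5/4 against both Y and Z), so the proposed strategy is not optimal.

No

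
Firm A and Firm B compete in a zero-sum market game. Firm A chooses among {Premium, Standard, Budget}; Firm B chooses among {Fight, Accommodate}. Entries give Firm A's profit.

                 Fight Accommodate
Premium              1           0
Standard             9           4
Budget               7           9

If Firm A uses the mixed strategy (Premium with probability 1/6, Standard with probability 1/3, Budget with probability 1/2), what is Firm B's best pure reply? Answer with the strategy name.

Accommodate

If Firm B plays Fight, Firm A's expected payoff is (1/6)·1 + (1/3)·9 + (1/2)·7 = 20/3.
If Firm B plays Accommodate, Firm A's expected payoff is (1/6)·0 + (1/3)·4 + (1/2)·9 = 35/6.
Firm B minimizes Firm A's payoff; the smallest is 35/6, so the best response is Accommodate.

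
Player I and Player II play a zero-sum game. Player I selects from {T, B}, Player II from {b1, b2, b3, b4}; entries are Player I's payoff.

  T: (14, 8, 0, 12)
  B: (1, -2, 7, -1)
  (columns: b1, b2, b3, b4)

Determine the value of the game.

Row minima: T → 0, B → -2; maximin = 0.
Column maxima: b1 → 14, b2 → 8, b3 → 7, b4 → 12; minimax = 7.
0 ≠ 7, so there is no saddle point; optimal play is mixed.
b1 is strictly dominated by b2 (it gives Player I strictly more in every row), so Player II never plays it.
b4 is strictly dominated by b2 (it gives Player I strictly more in every row), so Player II never plays it.
On the remaining 2×2 (T, B vs b2, b3):
Let Player I play T with probability p. Expected payoff against b2: 8p + (-2)(1−p) = 10p − 2; against b3: 0p + 7(1−p) = −7p + 7.
Setting these equal: 10p − 2 = −7p + 7 ⇒ 17p = 9 ⇒ p = 9/17, and the value is (10)·(9/17) − 2 = 56/17.
For Player II: with q = P(b2), equating T's and B's payoffs gives 8q = −9q + 7 ⇒ q = 7/17.

56/17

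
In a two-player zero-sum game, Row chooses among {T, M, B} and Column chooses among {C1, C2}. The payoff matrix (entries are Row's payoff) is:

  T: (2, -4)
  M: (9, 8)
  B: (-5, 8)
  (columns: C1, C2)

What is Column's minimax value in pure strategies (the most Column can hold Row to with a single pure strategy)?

8

Column maxima: C1 → 9, C2 → 8.
The smallest of these is 8.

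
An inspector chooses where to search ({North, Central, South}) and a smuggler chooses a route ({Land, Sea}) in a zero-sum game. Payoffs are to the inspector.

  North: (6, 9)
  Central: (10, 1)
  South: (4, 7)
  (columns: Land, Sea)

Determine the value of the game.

7

Row minima: North → 6, Central → 1, South → 4; maximin = 6.
Column maxima: Land → 10, Sea → 9; minimax = 9.
6 ≠ 9, so there is no saddle point; optimal play is mixed.
South is strictly dominated by North, so the inspector never plays it.
On the remaining 2×2 (North, Central vs Land, Sea):
Let the inspector play North with probability p. Expected payoff against Land: 6p + 10(1−p) = −4p + 10; against Sea: 9p + 1(1−p) = 8p + 1.
Setting these equal: −4p + 10 = 8p + 1 ⇒ −12p = -9 ⇒ p = 3/4, and the value is (-4)·(3/4) + 10 = 7.
For the smuggler: with q = P(Land), equating North's and Central's payoffs gives −3q + 9 = 9q + 1 ⇒ q = 2/3.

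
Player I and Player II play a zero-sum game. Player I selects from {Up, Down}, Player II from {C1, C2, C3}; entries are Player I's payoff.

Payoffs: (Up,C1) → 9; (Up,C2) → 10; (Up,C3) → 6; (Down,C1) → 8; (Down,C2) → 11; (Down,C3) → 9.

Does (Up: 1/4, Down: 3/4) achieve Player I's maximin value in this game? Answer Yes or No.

Against C1 this mix gives (1/4)·9 + (3/4)·8 = 33/4.
Against C2 this mix gives (1/4)·10 + (3/4)·11 = 43/4.
Against C3 this mix gives (1/4)·6 + (3/4)·9 = 33/4.
All of Player II's active replies (C1, C3) yield 33/4, and no column does worse for Player I. The mix makes Player II indifferent and guarantees 33/4, so it is optimal.

Yes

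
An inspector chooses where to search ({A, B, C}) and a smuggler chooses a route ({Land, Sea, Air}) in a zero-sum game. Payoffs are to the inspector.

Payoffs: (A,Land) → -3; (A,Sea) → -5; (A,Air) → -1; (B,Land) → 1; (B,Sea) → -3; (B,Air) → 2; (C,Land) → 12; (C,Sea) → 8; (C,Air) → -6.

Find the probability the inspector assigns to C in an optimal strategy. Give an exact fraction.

5/19

Row minima: A → -5, B → -3, C → -6; maximin = -3.
Column maxima: Land → 12, Sea → 8, Air → 2; minimax = 2.
-3 ≠ 2, so there is no saddle point; optimal play is mixed.
A is strictly dominated by B, so the inspector never plays it.
Land is strictly dominated by Sea (it gives the inspector strictly more in every row), so the smuggler never plays it.
On the remaining 2×2 (B, C vs Sea, Air):
Let the inspector play B with probability p. Expected payoff against Sea: (-3)p + 8(1−p) = −11p + 8; against Air: 2p + (-6)(1−p) = 8p − 6.
Setting these equal: −11p + 8 = 8p − 6 ⇒ −19p = -14 ⇒ p = 14/19, and the value is (-11)·(14/19) + 8 = -2/19.
For the smuggler: with q = P(Sea), equating B's and C's payoffs gives −5q + 2 = 14q − 6 ⇒ q = 8/19.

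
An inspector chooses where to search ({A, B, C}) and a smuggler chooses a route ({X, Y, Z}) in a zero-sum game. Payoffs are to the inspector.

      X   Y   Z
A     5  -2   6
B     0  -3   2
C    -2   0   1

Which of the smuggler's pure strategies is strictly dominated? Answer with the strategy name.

X holds the inspector's payoff strictly below Z in every row: 5 < 6, 0 < 2, -2 < 1.
So Z is strictly dominated for the smuggler.

Z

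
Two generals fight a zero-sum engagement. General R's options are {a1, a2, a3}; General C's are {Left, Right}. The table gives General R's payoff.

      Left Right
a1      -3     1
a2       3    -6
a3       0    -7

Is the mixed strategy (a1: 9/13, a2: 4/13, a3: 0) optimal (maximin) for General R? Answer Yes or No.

Yes

Against Left this mix gives (9/13)·(-3) + (4/13)·3 = -15/13.
Against Right this mix gives (9/13)·1 + (4/13)·(-6) = -15/13.
All of General C's active replies (Left, Right) yield -15/13, and no column does worse for General R. The mix makes General C indifferent and guarantees -15/13, so it is optimal.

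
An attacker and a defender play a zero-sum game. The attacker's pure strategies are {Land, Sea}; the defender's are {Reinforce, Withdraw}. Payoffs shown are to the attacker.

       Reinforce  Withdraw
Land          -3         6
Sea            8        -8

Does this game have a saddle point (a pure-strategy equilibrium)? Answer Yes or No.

Row minima: Land → -3, Sea → -8; maximin = -3.
Column maxima: Reinforce → 8, Withdraw → 6; minimax = 6.
-3 ≠ 6, so no pure-strategy equilibrium exists.

No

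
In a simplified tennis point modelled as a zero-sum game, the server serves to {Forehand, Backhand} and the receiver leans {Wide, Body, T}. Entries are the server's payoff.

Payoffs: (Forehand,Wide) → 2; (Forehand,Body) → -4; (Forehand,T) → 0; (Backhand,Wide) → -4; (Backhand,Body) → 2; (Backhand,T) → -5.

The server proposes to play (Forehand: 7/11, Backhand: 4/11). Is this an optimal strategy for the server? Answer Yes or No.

Against Wide this mix gives (7/11)·2 + (4/11)·(-4) = -2/11.
Against Body this mix gives (7/11)·(-4) + (4/11)·2 = -20/11.
Against T this mix gives (7/11)·0 + (4/11)·(-5) = -20/11.
All of the receiver's active replies (Body, T) yield -20/11, and no column does worse for the server. The mix makes the receiver indifferent and guarantees -20/11, so it is optimal.

Yes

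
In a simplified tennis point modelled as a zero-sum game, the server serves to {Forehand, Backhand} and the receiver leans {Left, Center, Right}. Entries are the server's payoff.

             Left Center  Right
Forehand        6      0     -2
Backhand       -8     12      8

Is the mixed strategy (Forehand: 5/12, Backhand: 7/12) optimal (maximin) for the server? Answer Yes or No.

Against Left this mix gives (5/12)·6 + (7/12)·(-8) = -13/6.
Against Center this mix gives (5/12)·0 + (7/12)·12 = 7.
Against Right this mix gives (5/12)·(-2) + (7/12)·8 = 23/6.
The receiver will play Left, holding the server to -13/6. Shifting weight toward the row that does better against Left would raise this floor (the equalizing mix achieves 4/3 against both Left and Right), so the proposed strategy is not optimal.

No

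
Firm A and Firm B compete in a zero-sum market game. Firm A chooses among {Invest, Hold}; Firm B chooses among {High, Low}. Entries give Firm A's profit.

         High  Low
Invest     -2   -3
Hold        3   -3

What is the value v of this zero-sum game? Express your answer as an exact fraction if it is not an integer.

-3

Row minima: Invest → -3, Hold → -3; maximin = -3.
Column maxima: High → 3, Low → -3; minimax = -3.
Since maximin = minimax = -3, there is a saddle point and the value is -3.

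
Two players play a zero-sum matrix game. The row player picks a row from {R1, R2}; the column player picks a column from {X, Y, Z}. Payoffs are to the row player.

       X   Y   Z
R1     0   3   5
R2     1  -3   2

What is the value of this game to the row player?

Row minima: R1 → 0, R2 → -3; maximin = 0.
Column maxima: X → 1, Y → 3, Z → 5; minimax = 1.
0 ≠ 1, so there is no saddle point; optimal play is mixed.
Z is strictly dominated by X (it gives the row player strictly more in every row), so the column player never plays it.
On the remaining 2×2 (R1, R2 vs X, Y):
Let the row player play R1 with probability p. Expected payoff against X: 0p + 1(1−p) = −p + 1; against Y: 3p + (-3)(1−p) = 6p − 3.
Setting these equal: −p + 1 = 6p − 3 ⇒ −7p = -4 ⇒ p = 4/7, and the value is (-1)·(4/7) + 1 = 3/7.
For the column player: with q = P(X), equating R1's and R2's payoffs gives −3q + 3 = 4q − 3 ⇒ q = 6/7.

3/7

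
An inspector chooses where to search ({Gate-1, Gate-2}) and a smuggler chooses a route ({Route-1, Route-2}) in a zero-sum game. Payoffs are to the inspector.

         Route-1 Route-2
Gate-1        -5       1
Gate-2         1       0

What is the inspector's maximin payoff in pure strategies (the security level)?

Row minima: Gate-1 → -5, Gate-2 → 0.
The best of these is 0.

0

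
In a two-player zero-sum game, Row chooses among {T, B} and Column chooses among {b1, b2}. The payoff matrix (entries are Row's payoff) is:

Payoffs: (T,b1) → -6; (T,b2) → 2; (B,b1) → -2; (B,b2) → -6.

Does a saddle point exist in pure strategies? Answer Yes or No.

No

Row minima: T → -6, B → -6; maximin = -6.
Column maxima: b1 → -2, b2 → 2; minimax = -2.
-6 ≠ -2, so no pure-strategy equilibrium exists.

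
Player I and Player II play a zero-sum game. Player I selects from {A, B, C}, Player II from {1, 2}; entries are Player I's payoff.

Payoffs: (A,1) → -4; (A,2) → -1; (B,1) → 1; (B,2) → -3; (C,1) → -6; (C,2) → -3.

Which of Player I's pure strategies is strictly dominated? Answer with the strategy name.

A gives a strictly higher payoff than C against every column: -4 > -6, -1 > -3.
So C is strictly dominated and Player I never plays it.

C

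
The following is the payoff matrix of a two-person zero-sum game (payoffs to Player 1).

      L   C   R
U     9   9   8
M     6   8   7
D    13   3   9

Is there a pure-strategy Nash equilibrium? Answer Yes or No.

No

Row minima: U → 8, M → 6, D → 3; maximin = 8.
Column maxima: L → 13, C → 9, R → 9; minimax = 9.
8 ≠ 9, so no pure-strategy equilibrium exists.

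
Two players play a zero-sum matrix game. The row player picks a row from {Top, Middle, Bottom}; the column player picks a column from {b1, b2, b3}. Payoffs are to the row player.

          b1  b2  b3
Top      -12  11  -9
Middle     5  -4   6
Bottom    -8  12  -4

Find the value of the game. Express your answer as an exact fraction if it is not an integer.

Row minima: Top → -12, Middle → -4, Bottom → -8; maximin = -4.
Column maxima: b1 → 5, b2 → 12, b3 → 6; minimax = 5.
-4 ≠ 5, so there is no saddle point; optimal play is mixed.
Top is strictly dominated by Bottom, so the row player never plays it.
b3 is strictly dominated by b1 (it gives the row player strictly more in every row), so the column player never plays it.
On the remaining 2×2 (Middle, Bottom vs b1, b2):
Let the row player play Middle with probability p. Expected payoff against b1: 5p + (-8)(1−p) = 13p − 8; against b2: (-4)p + 12(1−p) = −16p + 12.
Setting these equal: 13p − 8 = −16p + 12 ⇒ 29p = 20 ⇒ p = 20/29, and the value is (13)·(20/29) − 8 = 28/29.
For the column player: with q = P(b1), equating Middle's and Bottom's payoffs gives 9q − 4 = −20q + 12 ⇒ q = 16/29.

28/29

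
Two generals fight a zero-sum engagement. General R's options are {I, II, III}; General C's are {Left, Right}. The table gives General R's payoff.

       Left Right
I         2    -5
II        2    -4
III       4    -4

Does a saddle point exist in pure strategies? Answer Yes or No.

Yes

Row minima: I → -5, II → -4, III → -4; maximin = -4.
Column maxima: Left → 4, Right → -4; minimax = -4.
maximin = minimax = -4, so a saddle point exists.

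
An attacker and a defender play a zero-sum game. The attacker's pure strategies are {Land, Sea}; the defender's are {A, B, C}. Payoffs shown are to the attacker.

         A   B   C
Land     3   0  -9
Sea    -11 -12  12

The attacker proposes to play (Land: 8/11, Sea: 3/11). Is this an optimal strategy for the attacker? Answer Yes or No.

Against A this mix gives (8/11)·3 + (3/11)·(-11) = -9/11.
Against B this mix gives (8/11)·0 + (3/11)·(-12) = -36/11.
Against C this mix gives (8/11)·(-9) + (3/11)·12 = -36/11.
All of the defender's active replies (B, C) yield -36/11, and no column does worse for the attacker. The mix makes the defender indifferent and guarantees -36/11, so it is optimal.

Yes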